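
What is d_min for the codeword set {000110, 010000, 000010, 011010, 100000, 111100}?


Comparing all pairs, minimum distance: 1
Can detect 0 errors, correct 0 errors

1


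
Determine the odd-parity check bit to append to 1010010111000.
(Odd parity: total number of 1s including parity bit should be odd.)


Number of 1s in data: 6
Parity bit: 1

1


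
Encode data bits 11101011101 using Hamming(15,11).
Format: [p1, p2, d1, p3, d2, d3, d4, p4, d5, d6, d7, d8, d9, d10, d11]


Parity bits: p1=0, p2=0, p3=1, p4=1

001111011011101


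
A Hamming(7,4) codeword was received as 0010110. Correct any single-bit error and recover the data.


Syndrome = 0: no error detected

Data: 1110 (no errors)


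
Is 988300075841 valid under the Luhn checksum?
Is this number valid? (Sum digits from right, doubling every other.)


Luhn sum = 52
52 mod 10 = 2

Invalid (Luhn sum mod 10 = 2)


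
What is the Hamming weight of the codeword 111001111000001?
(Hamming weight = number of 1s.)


Counting 1s in 111001111000001

8


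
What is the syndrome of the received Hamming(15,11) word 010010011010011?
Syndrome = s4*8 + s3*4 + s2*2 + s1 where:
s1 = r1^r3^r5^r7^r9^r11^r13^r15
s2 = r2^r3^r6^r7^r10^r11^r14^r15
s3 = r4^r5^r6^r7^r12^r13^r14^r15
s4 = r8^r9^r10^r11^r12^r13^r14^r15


s1=0, s2=0, s3=1, s4=1

Syndrome = 12 (error at position 12)


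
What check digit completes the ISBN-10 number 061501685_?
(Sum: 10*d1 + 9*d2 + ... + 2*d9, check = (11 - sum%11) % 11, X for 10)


Weighted sum: 160
160 mod 11 = 6

Check digit: 5


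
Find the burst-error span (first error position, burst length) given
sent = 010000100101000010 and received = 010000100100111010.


XOR: 000000000001111000

Burst at position 11, length 4


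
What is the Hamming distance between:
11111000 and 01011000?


XOR: 10100000
Count of 1s: 2

2


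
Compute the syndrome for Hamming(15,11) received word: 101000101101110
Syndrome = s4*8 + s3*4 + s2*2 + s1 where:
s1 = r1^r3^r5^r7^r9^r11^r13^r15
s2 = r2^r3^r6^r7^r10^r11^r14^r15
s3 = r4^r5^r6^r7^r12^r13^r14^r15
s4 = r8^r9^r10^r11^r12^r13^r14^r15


s1=1, s2=0, s3=0, s4=1

Syndrome = 9 (error at position 9)


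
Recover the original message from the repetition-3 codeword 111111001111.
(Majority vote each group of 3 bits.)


Groups: 111, 111, 001, 111
Majority votes: 1101

1101


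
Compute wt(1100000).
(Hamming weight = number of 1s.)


Counting 1s in 1100000

2


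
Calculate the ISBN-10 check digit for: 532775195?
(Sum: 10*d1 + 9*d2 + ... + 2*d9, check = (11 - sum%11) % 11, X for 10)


Weighted sum: 250
250 mod 11 = 8

Check digit: 3


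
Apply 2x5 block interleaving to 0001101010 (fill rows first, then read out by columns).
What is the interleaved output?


Matrix:
  00011
  01010
Read columns: 0001001110

0001001110


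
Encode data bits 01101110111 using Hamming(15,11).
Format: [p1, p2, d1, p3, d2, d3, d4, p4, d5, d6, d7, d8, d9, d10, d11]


Parity bits: p1=1, p2=1, p3=1, p4=0

110111001110111


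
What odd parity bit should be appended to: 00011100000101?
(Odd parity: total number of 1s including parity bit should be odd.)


Number of 1s in data: 5
Parity bit: 0

0


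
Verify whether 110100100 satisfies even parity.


Number of 1s: 4

Yes, parity is correct (4 ones)


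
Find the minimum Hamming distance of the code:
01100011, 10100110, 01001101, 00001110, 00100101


Comparing all pairs, minimum distance: 3
Can detect 2 errors, correct 1 errors

3


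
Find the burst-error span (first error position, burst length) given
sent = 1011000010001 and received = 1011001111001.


XOR: 0000001101000

Burst at position 6, length 4


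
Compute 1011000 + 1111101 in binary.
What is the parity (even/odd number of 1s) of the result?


1011000 = 88
1111101 = 125
Sum = 213 = 11010101
1s count = 5

odd parity (5 ones in 11010101)


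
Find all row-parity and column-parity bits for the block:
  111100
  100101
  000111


Row parities: 011
Column parities: 011110

Row P: 011, Col P: 011110, Corner: 0


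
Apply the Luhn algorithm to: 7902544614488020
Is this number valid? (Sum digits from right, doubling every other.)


Luhn sum = 68
68 mod 10 = 8

Invalid (Luhn sum mod 10 = 8)


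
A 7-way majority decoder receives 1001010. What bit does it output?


Ones: 3 out of 7
Threshold: 4

0 (3/7 voted 1)


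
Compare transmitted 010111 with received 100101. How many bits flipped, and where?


XOR: 110010

3 error(s) at position(s): 0, 1, 4


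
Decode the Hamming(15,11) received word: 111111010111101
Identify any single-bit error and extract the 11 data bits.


Syndrome = 0: no error detected

Data: 11100111101 (no errors)


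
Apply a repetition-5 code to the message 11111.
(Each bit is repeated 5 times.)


Each bit -> 5 copies

1111111111111111111111111


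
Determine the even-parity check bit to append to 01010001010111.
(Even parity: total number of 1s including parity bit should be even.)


Number of 1s in data: 7
Parity bit: 1

1


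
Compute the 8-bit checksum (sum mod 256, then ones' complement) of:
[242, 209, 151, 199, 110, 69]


Sum = 980 mod 256 = 212
Complement = 43

43


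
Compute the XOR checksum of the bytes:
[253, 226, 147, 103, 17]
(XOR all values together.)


XOR chain: 253 ^ 226 ^ 147 ^ 103 ^ 17 = 250

250


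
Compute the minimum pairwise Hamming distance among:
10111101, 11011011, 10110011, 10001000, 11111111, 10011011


Comparing all pairs, minimum distance: 1
Can detect 0 errors, correct 0 errors

1


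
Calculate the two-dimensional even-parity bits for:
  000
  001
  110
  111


Row parities: 0101
Column parities: 000

Row P: 0101, Col P: 000, Corner: 0


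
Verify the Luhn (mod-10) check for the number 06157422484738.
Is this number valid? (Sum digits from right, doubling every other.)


Luhn sum = 73
73 mod 10 = 3

Invalid (Luhn sum mod 10 = 3)


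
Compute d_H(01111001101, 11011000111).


XOR: 10100001010
Count of 1s: 4

4


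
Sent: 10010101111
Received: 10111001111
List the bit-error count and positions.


XOR: 00101100000

3 error(s) at position(s): 2, 4, 5


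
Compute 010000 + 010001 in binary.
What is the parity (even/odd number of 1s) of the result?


010000 = 16
010001 = 17
Sum = 33 = 100001
1s count = 2

even parity (2 ones in 100001)


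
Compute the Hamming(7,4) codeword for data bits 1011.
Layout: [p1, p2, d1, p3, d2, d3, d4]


Parity bits: p1=0, p2=1, p3=0

0110011


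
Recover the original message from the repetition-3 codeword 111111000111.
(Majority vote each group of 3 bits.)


Groups: 111, 111, 000, 111
Majority votes: 1101

1101


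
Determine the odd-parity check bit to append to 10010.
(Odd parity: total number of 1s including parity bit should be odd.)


Number of 1s in data: 2
Parity bit: 1

1


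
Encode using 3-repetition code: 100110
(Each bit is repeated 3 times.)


Each bit -> 3 copies

111000000111111000


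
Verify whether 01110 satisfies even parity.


Number of 1s: 3

No, parity error (3 ones)


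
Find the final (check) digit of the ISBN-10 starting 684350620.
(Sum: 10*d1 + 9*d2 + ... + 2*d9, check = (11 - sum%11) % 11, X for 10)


Weighted sum: 245
245 mod 11 = 3

Check digit: 8


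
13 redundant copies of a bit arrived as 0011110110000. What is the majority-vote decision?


Ones: 6 out of 13
Threshold: 7

0 (6/13 voted 1)


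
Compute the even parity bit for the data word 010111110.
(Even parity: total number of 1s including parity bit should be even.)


Number of 1s in data: 6
Parity bit: 0

0


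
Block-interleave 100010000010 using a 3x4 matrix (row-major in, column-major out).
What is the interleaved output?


Matrix:
  1000
  1000
  0010
Read columns: 110000001000

110000001000


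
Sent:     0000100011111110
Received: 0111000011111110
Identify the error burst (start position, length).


XOR: 0111100000000000

Burst at position 1, length 4


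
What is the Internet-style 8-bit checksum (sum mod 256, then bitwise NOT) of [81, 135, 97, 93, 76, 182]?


Sum = 664 mod 256 = 152
Complement = 103

103


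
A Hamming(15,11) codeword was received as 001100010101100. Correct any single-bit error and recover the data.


Syndrome = 4: error at position 4

Data: 10000101100 (corrected bit 4)


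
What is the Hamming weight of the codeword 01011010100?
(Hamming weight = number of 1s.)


Counting 1s in 01011010100

5


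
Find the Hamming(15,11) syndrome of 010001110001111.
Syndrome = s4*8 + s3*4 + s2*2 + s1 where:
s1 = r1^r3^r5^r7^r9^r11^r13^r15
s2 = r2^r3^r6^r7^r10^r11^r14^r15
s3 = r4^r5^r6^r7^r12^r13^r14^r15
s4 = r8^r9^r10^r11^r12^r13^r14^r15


s1=1, s2=1, s3=0, s4=1

Syndrome = 11 (error at position 11)


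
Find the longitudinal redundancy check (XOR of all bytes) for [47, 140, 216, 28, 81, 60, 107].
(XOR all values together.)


XOR chain: 47 ^ 140 ^ 216 ^ 28 ^ 81 ^ 60 ^ 107 = 97

97


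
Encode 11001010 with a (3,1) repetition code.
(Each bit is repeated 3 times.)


Each bit -> 3 copies

111111000000111000111000


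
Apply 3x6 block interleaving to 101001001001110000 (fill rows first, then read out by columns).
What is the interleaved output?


Matrix:
  101001
  001001
  110000
Read columns: 101001110000000110

101001110000000110


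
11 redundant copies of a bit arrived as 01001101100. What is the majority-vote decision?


Ones: 5 out of 11
Threshold: 6

0 (5/11 voted 1)


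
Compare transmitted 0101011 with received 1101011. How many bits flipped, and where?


XOR: 1000000

1 error(s) at position(s): 0


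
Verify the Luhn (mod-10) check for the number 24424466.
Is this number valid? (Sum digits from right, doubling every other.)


Luhn sum = 39
39 mod 10 = 9

Invalid (Luhn sum mod 10 = 9)


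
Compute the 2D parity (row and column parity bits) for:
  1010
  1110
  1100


Row parities: 010
Column parities: 1000

Row P: 010, Col P: 1000, Corner: 1


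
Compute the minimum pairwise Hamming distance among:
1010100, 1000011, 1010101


Comparing all pairs, minimum distance: 1
Can detect 0 errors, correct 0 errors

1


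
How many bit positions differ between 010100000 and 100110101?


XOR: 110010101
Count of 1s: 5

5


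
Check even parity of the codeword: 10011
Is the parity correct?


Number of 1s: 3

No, parity error (3 ones)


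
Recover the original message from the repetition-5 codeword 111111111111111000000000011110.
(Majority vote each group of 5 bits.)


Groups: 11111, 11111, 11111, 00000, 00000, 11110
Majority votes: 111001

111001


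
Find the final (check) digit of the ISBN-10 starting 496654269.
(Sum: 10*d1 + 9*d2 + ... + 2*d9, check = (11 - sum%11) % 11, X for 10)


Weighted sum: 305
305 mod 11 = 8

Check digit: 3


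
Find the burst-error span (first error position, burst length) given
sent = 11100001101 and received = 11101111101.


XOR: 00001110000

Burst at position 4, length 3


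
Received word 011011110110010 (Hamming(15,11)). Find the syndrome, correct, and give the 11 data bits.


Syndrome = 2: error at position 2

Data: 11110110010 (corrected bit 2)


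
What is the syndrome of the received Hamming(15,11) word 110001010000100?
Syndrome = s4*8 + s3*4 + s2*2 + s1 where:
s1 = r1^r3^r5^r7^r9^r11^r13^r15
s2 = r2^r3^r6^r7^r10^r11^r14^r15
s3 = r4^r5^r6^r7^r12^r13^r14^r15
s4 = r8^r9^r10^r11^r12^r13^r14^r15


s1=0, s2=0, s3=0, s4=0

Syndrome = 0 (no error)


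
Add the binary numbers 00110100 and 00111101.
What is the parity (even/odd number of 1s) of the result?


00110100 = 52
00111101 = 61
Sum = 113 = 1110001
1s count = 4

even parity (4 ones in 1110001)


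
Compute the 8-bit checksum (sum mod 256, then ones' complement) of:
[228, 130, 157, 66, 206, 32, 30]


Sum = 849 mod 256 = 81
Complement = 174

174


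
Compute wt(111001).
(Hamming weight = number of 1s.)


Counting 1s in 111001

4


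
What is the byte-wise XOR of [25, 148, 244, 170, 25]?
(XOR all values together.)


XOR chain: 25 ^ 148 ^ 244 ^ 170 ^ 25 = 202

202


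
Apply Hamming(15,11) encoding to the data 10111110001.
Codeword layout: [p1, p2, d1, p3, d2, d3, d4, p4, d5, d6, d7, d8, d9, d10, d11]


Parity bits: p1=1, p2=0, p3=1, p4=0

101101101110001


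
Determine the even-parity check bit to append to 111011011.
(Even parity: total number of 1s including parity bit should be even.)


Number of 1s in data: 7
Parity bit: 1

1


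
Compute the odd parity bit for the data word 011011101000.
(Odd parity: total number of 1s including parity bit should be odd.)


Number of 1s in data: 6
Parity bit: 1

1


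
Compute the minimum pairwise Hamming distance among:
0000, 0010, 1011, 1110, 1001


Comparing all pairs, minimum distance: 1
Can detect 0 errors, correct 0 errors

1


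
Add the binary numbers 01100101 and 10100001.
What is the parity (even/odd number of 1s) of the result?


01100101 = 101
10100001 = 161
Sum = 262 = 100000110
1s count = 3

odd parity (3 ones in 100000110)


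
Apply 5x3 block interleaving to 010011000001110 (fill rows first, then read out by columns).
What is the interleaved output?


Matrix:
  010
  011
  000
  001
  110
Read columns: 000011100101010

000011100101010


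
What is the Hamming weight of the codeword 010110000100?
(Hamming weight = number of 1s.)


Counting 1s in 010110000100

4


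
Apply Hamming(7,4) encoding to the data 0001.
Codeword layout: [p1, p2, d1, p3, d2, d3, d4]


Parity bits: p1=1, p2=1, p3=1

1101001


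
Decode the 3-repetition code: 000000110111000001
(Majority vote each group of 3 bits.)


Groups: 000, 000, 110, 111, 000, 001
Majority votes: 001100

001100


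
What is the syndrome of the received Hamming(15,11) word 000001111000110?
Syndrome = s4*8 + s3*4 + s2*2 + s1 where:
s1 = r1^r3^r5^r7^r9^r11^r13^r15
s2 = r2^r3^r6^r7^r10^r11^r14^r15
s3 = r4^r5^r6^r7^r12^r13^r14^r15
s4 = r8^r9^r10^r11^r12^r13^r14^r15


s1=1, s2=1, s3=0, s4=0

Syndrome = 3 (error at position 3)


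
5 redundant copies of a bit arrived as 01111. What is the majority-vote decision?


Ones: 4 out of 5
Threshold: 3

1 (4/5 voted 1)


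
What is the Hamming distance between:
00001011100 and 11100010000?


XOR: 11101001100
Count of 1s: 6

6


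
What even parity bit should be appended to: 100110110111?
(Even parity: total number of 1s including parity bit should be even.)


Number of 1s in data: 8
Parity bit: 0

0


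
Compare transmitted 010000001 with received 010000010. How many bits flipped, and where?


XOR: 000000011

2 error(s) at position(s): 7, 8


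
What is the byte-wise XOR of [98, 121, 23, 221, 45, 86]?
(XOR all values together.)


XOR chain: 98 ^ 121 ^ 23 ^ 221 ^ 45 ^ 86 = 170

170


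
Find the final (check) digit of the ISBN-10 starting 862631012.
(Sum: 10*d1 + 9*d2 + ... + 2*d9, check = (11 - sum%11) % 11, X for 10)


Weighted sum: 222
222 mod 11 = 2

Check digit: 9


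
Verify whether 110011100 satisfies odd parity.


Number of 1s: 5

Yes, parity is correct (5 ones)


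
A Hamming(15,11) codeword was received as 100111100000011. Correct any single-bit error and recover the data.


Syndrome = 0: no error detected

Data: 01110000011 (no errors)


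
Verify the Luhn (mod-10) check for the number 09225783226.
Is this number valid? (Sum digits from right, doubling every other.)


Luhn sum = 51
51 mod 10 = 1

Invalid (Luhn sum mod 10 = 1)


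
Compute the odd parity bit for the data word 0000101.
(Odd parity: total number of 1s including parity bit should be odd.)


Number of 1s in data: 2
Parity bit: 1

1


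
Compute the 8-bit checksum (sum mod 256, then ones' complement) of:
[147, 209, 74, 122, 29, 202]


Sum = 783 mod 256 = 15
Complement = 240

240


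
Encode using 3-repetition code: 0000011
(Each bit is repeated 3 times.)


Each bit -> 3 copies

000000000000000111111


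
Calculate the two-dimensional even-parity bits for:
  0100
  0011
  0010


Row parities: 101
Column parities: 0101

Row P: 101, Col P: 0101, Corner: 0


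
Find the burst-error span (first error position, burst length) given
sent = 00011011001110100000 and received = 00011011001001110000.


XOR: 00000000000111010000

Burst at position 11, length 5


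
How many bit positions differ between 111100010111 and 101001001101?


XOR: 010101011010
Count of 1s: 6

6


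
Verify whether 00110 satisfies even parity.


Number of 1s: 2

Yes, parity is correct (2 ones)


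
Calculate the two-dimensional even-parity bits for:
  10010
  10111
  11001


Row parities: 001
Column parities: 11100

Row P: 001, Col P: 11100, Corner: 1


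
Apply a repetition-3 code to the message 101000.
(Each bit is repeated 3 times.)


Each bit -> 3 copies

111000111000000000


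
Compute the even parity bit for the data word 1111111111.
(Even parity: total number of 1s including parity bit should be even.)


Number of 1s in data: 10
Parity bit: 0

0


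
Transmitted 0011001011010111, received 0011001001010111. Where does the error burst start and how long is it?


XOR: 0000000010000000

Burst at position 8, length 1


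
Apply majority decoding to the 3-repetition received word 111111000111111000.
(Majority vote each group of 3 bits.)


Groups: 111, 111, 000, 111, 111, 000
Majority votes: 110110

110110


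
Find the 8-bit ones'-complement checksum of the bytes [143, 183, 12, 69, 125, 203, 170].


Sum = 905 mod 256 = 137
Complement = 118

118


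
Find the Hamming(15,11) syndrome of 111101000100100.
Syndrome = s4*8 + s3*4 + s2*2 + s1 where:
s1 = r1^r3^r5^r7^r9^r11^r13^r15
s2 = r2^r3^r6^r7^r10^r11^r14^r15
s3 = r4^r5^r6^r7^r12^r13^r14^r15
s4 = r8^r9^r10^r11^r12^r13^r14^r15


s1=1, s2=0, s3=1, s4=0

Syndrome = 5 (error at position 5)


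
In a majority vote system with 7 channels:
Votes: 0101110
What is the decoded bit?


Ones: 4 out of 7
Threshold: 4

1 (4/7 voted 1)


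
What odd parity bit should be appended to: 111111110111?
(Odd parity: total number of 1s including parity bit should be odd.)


Number of 1s in data: 11
Parity bit: 0

0


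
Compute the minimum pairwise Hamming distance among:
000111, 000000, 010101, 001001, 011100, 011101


Comparing all pairs, minimum distance: 1
Can detect 0 errors, correct 0 errors

1


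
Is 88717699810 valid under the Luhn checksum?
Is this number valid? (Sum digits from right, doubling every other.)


Luhn sum = 62
62 mod 10 = 2

Invalid (Luhn sum mod 10 = 2)


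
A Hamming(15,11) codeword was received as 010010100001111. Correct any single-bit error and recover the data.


Syndrome = 0: no error detected

Data: 01010001111 (no errors)


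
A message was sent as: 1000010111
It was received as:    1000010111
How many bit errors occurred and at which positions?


XOR: 0000000000

0 errors (received matches sent)


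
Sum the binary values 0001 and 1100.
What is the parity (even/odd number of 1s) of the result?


0001 = 1
1100 = 12
Sum = 13 = 1101
1s count = 3

odd parity (3 ones in 1101)


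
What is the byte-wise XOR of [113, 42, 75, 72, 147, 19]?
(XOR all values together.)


XOR chain: 113 ^ 42 ^ 75 ^ 72 ^ 147 ^ 19 = 216

216


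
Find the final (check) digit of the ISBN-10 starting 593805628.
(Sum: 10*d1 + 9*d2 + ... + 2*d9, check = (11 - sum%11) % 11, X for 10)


Weighted sum: 282
282 mod 11 = 7

Check digit: 4


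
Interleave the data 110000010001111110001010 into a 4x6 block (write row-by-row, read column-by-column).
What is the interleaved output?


Matrix:
  110000
  010001
  111110
  001010
Read columns: 101011100011001000110100

101011100011001000110100


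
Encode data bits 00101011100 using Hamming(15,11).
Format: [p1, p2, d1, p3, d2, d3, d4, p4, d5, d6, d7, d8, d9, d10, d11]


Parity bits: p1=1, p2=0, p3=1, p4=0

100101001011100


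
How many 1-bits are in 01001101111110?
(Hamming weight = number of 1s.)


Counting 1s in 01001101111110

9


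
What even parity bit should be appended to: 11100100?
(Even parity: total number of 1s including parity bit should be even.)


Number of 1s in data: 4
Parity bit: 0

0


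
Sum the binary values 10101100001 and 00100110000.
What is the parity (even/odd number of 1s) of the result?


10101100001 = 1377
00100110000 = 304
Sum = 1681 = 11010010001
1s count = 5

odd parity (5 ones in 11010010001)


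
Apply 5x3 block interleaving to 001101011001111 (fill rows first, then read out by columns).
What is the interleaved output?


Matrix:
  001
  101
  011
  001
  111
Read columns: 010010010111111

010010010111111


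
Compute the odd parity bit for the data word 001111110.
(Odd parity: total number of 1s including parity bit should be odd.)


Number of 1s in data: 6
Parity bit: 1

1


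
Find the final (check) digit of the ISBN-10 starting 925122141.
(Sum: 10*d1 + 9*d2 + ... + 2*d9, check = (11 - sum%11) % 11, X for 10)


Weighted sum: 195
195 mod 11 = 8

Check digit: 3


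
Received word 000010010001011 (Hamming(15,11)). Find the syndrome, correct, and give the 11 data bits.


Syndrome = 0: no error detected

Data: 01000001011 (no errors)


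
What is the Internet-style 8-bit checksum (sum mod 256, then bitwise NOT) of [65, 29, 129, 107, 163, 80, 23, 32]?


Sum = 628 mod 256 = 116
Complement = 139

139


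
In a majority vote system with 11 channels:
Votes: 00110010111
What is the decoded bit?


Ones: 6 out of 11
Threshold: 6

1 (6/11 voted 1)


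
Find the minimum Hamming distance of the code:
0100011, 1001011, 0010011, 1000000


Comparing all pairs, minimum distance: 2
Can detect 1 errors, correct 0 errors

2


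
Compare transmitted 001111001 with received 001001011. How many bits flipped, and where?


XOR: 000110010

3 error(s) at position(s): 3, 4, 7


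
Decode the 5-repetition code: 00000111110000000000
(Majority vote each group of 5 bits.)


Groups: 00000, 11111, 00000, 00000
Majority votes: 0100

0100


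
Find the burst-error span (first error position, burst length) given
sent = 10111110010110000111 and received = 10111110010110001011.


XOR: 00000000000000001100

Burst at position 16, length 2


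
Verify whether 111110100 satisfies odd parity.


Number of 1s: 6

No, parity error (6 ones)


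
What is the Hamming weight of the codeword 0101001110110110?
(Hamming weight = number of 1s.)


Counting 1s in 0101001110110110

9


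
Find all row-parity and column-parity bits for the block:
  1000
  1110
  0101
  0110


Row parities: 1100
Column parities: 0101

Row P: 1100, Col P: 0101, Corner: 0


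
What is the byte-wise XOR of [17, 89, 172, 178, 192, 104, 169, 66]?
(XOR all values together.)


XOR chain: 17 ^ 89 ^ 172 ^ 178 ^ 192 ^ 104 ^ 169 ^ 66 = 21

21


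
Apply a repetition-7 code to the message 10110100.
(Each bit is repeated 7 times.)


Each bit -> 7 copies

11111110000000111111111111110000000111111100000000000000


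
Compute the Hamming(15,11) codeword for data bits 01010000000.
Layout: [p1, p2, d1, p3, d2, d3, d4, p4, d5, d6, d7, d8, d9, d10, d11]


Parity bits: p1=0, p2=1, p3=0, p4=0

010010100000000


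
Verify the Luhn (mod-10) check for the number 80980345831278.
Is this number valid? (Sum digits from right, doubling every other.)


Luhn sum = 67
67 mod 10 = 7

Invalid (Luhn sum mod 10 = 7)


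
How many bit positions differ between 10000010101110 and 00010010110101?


XOR: 10010000011011
Count of 1s: 6

6


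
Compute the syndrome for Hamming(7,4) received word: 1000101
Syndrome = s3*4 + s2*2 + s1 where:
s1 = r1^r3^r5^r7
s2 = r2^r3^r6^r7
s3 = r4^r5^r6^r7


s1=1, s2=1, s3=0

Syndrome = 3 (error at position 3)


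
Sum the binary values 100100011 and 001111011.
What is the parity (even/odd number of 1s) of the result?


100100011 = 291
001111011 = 123
Sum = 414 = 110011110
1s count = 6

even parity (6 ones in 110011110)


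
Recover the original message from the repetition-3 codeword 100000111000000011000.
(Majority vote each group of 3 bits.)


Groups: 100, 000, 111, 000, 000, 011, 000
Majority votes: 0010010

0010010


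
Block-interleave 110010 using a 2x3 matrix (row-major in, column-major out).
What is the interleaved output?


Matrix:
  110
  010
Read columns: 101100

101100


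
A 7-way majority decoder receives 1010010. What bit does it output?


Ones: 3 out of 7
Threshold: 4

0 (3/7 voted 1)


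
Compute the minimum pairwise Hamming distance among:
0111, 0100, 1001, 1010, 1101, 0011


Comparing all pairs, minimum distance: 1
Can detect 0 errors, correct 0 errors

1


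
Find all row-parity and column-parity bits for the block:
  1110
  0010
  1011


Row parities: 111
Column parities: 0111

Row P: 111, Col P: 0111, Corner: 1


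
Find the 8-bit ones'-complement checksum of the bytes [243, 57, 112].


Sum = 412 mod 256 = 156
Complement = 99

99


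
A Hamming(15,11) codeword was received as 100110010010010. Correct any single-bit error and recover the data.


Syndrome = 13: error at position 13

Data: 01000010110 (corrected bit 13)


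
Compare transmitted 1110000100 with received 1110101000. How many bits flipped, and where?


XOR: 0000101100

3 error(s) at position(s): 4, 6, 7


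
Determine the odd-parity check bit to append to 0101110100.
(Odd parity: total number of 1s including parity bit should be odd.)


Number of 1s in data: 5
Parity bit: 0

0


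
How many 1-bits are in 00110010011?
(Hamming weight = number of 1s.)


Counting 1s in 00110010011

5


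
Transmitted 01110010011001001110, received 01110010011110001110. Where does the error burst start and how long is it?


XOR: 00000000000111000000

Burst at position 11, length 3


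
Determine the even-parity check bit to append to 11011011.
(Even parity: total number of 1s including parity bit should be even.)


Number of 1s in data: 6
Parity bit: 0

0


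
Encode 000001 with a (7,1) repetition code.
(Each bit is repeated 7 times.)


Each bit -> 7 copies

000000000000000000000000000000000001111111


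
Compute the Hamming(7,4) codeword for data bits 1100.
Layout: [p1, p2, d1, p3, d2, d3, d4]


Parity bits: p1=0, p2=1, p3=1

0111100


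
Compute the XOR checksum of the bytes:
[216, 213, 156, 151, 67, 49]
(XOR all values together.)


XOR chain: 216 ^ 213 ^ 156 ^ 151 ^ 67 ^ 49 = 116

116


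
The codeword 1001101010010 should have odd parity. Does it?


Number of 1s: 6

No, parity error (6 ones)


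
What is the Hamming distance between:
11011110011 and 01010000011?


XOR: 10001110000
Count of 1s: 4

4


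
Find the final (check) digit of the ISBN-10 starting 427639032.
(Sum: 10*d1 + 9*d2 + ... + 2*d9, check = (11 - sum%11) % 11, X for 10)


Weighted sum: 232
232 mod 11 = 1

Check digit: X


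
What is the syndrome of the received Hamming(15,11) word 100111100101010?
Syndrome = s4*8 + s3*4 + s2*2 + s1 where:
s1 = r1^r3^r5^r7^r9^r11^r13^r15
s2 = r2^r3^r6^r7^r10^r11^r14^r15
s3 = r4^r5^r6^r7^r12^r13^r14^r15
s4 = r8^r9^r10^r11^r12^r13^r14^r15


s1=1, s2=0, s3=0, s4=1

Syndrome = 9 (error at position 9)


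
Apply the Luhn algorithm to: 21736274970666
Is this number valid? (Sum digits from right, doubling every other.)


Luhn sum = 58
58 mod 10 = 8

Invalid (Luhn sum mod 10 = 8)


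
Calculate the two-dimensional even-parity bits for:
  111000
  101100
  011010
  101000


Row parities: 1110
Column parities: 100110

Row P: 1110, Col P: 100110, Corner: 1


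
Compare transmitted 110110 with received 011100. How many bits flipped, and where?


XOR: 101010

3 error(s) at position(s): 0, 2, 4


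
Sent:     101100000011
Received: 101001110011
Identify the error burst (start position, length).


XOR: 000101110000

Burst at position 3, length 5


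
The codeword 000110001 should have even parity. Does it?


Number of 1s: 3

No, parity error (3 ones)


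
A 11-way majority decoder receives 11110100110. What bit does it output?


Ones: 7 out of 11
Threshold: 6

1 (7/11 voted 1)


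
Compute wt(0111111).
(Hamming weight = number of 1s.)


Counting 1s in 0111111

6


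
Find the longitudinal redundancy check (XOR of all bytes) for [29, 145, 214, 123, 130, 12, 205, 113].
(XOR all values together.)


XOR chain: 29 ^ 145 ^ 214 ^ 123 ^ 130 ^ 12 ^ 205 ^ 113 = 19

19


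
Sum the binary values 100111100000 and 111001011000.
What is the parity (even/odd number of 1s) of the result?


100111100000 = 2528
111001011000 = 3672
Sum = 6200 = 1100000111000
1s count = 5

odd parity (5 ones in 1100000111000)


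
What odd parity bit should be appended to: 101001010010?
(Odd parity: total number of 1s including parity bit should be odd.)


Number of 1s in data: 5
Parity bit: 0

0


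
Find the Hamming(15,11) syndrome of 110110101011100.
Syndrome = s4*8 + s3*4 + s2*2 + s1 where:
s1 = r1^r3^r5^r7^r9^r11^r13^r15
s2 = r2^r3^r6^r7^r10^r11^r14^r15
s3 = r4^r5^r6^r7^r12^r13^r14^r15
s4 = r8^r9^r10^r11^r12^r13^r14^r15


s1=0, s2=1, s3=1, s4=0

Syndrome = 6 (error at position 6)


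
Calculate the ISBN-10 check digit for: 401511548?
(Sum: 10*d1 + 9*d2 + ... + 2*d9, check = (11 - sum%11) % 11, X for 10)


Weighted sum: 142
142 mod 11 = 10

Check digit: 1


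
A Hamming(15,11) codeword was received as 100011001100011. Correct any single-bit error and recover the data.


Syndrome = 0: no error detected

Data: 01101100011 (no errors)


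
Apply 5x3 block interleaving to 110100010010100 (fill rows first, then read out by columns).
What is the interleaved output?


Matrix:
  110
  100
  010
  010
  100
Read columns: 110011011000000

110011011000000


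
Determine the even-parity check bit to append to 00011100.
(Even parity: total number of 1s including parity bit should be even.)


Number of 1s in data: 3
Parity bit: 1

1


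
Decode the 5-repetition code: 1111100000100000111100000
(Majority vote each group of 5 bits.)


Groups: 11111, 00000, 10000, 01111, 00000
Majority votes: 10010

10010


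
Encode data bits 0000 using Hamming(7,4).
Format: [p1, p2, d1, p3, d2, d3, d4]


Parity bits: p1=0, p2=0, p3=0

0000000


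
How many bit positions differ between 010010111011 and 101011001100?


XOR: 111001110111
Count of 1s: 9

9


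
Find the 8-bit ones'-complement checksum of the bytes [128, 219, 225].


Sum = 572 mod 256 = 60
Complement = 195

195


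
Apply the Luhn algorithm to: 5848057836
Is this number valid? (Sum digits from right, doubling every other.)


Luhn sum = 55
55 mod 10 = 5

Invalid (Luhn sum mod 10 = 5)


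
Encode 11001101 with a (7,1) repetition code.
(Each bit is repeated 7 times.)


Each bit -> 7 copies

11111111111111000000000000001111111111111100000001111111


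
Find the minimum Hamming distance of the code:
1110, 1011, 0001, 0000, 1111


Comparing all pairs, minimum distance: 1
Can detect 0 errors, correct 0 errors

1


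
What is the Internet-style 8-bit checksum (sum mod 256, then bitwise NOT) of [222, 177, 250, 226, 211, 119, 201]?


Sum = 1406 mod 256 = 126
Complement = 129

129


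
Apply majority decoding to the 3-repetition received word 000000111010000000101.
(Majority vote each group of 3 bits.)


Groups: 000, 000, 111, 010, 000, 000, 101
Majority votes: 0010001

0010001


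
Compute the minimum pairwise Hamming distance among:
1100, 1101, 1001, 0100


Comparing all pairs, minimum distance: 1
Can detect 0 errors, correct 0 errors

1


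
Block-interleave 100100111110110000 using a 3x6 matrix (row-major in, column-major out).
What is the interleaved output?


Matrix:
  100100
  111110
  110000
Read columns: 111011010110010000

111011010110010000


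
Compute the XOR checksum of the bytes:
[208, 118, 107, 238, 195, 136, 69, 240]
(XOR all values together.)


XOR chain: 208 ^ 118 ^ 107 ^ 238 ^ 195 ^ 136 ^ 69 ^ 240 = 221

221


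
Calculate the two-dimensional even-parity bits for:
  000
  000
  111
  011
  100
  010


Row parities: 001011
Column parities: 010

Row P: 001011, Col P: 010, Corner: 1


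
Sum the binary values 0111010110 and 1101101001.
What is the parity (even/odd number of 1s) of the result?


0111010110 = 470
1101101001 = 873
Sum = 1343 = 10100111111
1s count = 8

even parity (8 ones in 10100111111)


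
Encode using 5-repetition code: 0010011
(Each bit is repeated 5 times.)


Each bit -> 5 copies

00000000001111100000000001111111111


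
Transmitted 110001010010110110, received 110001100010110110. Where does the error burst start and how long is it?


XOR: 000000110000000000

Burst at position 6, length 2


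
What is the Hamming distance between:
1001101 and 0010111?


XOR: 1011010
Count of 1s: 4

4


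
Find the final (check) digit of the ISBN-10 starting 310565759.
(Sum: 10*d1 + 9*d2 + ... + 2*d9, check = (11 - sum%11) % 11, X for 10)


Weighted sum: 196
196 mod 11 = 9

Check digit: 2


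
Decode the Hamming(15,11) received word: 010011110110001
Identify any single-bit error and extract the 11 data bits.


Syndrome = 0: no error detected

Data: 01110110001 (no errors)


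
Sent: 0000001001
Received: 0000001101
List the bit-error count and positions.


XOR: 0000000100

1 error(s) at position(s): 7


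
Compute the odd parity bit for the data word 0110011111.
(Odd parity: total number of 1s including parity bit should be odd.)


Number of 1s in data: 7
Parity bit: 0

0


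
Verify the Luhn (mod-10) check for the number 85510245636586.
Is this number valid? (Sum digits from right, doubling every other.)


Luhn sum = 56
56 mod 10 = 6

Invalid (Luhn sum mod 10 = 6)


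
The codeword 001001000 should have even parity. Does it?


Number of 1s: 2

Yes, parity is correct (2 ones)


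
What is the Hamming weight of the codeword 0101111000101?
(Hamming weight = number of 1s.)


Counting 1s in 0101111000101

7


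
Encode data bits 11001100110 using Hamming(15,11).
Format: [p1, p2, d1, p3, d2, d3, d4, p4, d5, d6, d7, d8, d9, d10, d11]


Parity bits: p1=0, p2=1, p3=1, p4=0

011110001100110


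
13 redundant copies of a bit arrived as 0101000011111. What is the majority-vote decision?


Ones: 7 out of 13
Threshold: 7

1 (7/13 voted 1)


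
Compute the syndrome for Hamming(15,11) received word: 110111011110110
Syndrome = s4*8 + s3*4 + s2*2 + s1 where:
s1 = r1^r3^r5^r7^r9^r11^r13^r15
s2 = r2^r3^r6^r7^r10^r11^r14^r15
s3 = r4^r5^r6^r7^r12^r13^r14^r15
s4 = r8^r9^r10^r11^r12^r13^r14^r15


s1=1, s2=1, s3=1, s4=0

Syndrome = 7 (error at position 7)


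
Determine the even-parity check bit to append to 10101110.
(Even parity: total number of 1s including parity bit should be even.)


Number of 1s in data: 5
Parity bit: 1

1


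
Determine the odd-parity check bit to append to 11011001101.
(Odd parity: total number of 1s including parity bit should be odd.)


Number of 1s in data: 7
Parity bit: 0

0


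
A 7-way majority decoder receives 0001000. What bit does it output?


Ones: 1 out of 7
Threshold: 4

0 (1/7 voted 1)


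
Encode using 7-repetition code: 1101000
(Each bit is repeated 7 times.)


Each bit -> 7 copies

1111111111111100000001111111000000000000000000000


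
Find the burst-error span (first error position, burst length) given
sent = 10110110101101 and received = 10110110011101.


XOR: 00000000110000

Burst at position 8, length 2


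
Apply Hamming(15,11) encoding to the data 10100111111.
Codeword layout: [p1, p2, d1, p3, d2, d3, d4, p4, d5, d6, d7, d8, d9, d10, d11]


Parity bits: p1=0, p2=0, p3=1, p4=0

001101000111111


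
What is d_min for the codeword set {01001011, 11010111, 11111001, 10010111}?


Comparing all pairs, minimum distance: 1
Can detect 0 errors, correct 0 errors

1


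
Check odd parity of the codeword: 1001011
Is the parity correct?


Number of 1s: 4

No, parity error (4 ones)


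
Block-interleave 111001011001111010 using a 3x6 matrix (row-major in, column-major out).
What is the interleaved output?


Matrix:
  111001
  011001
  111010
Read columns: 101111111000001110

101111111000001110


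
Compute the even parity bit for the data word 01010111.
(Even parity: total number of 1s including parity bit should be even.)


Number of 1s in data: 5
Parity bit: 1

1


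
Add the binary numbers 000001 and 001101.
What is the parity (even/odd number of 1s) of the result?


000001 = 1
001101 = 13
Sum = 14 = 1110
1s count = 3

odd parity (3 ones in 1110)


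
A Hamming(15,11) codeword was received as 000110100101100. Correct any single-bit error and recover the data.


Syndrome = 13: error at position 13

Data: 01010101000 (corrected bit 13)


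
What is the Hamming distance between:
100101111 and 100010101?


XOR: 000111010
Count of 1s: 4

4


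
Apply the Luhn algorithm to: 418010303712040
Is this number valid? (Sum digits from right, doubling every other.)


Luhn sum = 39
39 mod 10 = 9

Invalid (Luhn sum mod 10 = 9)


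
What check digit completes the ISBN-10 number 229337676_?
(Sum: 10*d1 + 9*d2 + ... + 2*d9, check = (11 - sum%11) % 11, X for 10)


Weighted sum: 241
241 mod 11 = 10

Check digit: 1


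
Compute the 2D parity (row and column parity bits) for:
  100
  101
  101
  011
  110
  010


Row parities: 100001
Column parities: 011

Row P: 100001, Col P: 011, Corner: 0


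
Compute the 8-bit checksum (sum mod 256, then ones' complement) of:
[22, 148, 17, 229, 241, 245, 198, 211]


Sum = 1311 mod 256 = 31
Complement = 224

224


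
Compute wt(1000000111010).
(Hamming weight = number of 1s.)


Counting 1s in 1000000111010

5


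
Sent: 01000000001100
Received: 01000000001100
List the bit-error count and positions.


XOR: 00000000000000

0 errors (received matches sent)


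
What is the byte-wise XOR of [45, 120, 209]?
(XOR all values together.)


XOR chain: 45 ^ 120 ^ 209 = 132

132


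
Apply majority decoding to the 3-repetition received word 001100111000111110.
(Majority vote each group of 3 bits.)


Groups: 001, 100, 111, 000, 111, 110
Majority votes: 001011

001011


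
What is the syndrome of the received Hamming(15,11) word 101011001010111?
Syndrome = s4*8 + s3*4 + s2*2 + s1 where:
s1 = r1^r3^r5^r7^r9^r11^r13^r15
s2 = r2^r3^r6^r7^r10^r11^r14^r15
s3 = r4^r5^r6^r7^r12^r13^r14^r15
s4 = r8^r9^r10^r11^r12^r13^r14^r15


s1=1, s2=1, s3=1, s4=1

Syndrome = 15 (error at position 15)


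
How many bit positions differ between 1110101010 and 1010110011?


XOR: 0100011001
Count of 1s: 4

4


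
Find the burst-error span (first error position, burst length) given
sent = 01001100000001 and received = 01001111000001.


XOR: 00000011000000

Burst at position 6, length 2


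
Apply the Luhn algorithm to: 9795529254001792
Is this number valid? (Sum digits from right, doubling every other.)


Luhn sum = 69
69 mod 10 = 9

Invalid (Luhn sum mod 10 = 9)


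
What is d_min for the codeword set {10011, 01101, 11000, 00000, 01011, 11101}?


Comparing all pairs, minimum distance: 1
Can detect 0 errors, correct 0 errors

1


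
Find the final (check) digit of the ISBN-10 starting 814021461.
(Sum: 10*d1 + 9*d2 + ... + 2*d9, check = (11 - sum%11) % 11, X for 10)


Weighted sum: 174
174 mod 11 = 9

Check digit: 2


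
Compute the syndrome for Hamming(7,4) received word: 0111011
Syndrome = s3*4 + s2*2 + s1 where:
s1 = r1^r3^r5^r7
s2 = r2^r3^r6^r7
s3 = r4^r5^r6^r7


s1=0, s2=0, s3=1

Syndrome = 4 (error at position 4)
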